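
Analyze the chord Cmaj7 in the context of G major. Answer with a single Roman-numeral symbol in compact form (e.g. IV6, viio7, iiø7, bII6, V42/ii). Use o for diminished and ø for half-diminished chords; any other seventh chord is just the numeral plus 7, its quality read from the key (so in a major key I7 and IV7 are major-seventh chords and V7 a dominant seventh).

The pitches C-E-G-B form a major seventh chord rooted on C.
C is scale degree 4 in G major, and a major seventh chord on that degree is written IV7.

IV7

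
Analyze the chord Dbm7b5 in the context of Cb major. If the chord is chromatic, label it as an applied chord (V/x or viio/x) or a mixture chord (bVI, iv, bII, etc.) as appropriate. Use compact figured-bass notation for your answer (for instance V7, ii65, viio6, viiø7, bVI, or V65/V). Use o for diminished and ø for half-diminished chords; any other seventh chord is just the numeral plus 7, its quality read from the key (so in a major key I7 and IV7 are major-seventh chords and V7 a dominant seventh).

iiø7

Stacked in thirds the chord is Db-Fb-Abb-Cb: a half-diminished seventh chord on Db.
Db is the second degree of Cb major. This is the half-diminished supertonic seventh, borrowed from the parallel minor.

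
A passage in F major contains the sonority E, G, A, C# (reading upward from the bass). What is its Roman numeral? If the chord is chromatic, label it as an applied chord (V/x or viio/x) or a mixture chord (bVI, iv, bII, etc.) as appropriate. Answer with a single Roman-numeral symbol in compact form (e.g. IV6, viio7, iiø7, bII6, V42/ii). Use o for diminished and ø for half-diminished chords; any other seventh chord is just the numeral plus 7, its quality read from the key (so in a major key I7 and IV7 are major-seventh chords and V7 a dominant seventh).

The pitches A-C#-E-G form a dominant seventh chord rooted on A.
A is not a diatonic chord root with this quality in F major, but it lies a perfect fifth above D (vi), so the chord functions as an applied dominant of vi.
With E in the bass the chord is in second inversion, so the figured bass is 43.

V43/vi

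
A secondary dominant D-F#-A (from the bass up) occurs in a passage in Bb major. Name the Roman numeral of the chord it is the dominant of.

The chord is a major triad on D.
A dominant resolves down a perfect fifth: D → G. In Bb major, G is scale degree 6, i.e. vi.

vi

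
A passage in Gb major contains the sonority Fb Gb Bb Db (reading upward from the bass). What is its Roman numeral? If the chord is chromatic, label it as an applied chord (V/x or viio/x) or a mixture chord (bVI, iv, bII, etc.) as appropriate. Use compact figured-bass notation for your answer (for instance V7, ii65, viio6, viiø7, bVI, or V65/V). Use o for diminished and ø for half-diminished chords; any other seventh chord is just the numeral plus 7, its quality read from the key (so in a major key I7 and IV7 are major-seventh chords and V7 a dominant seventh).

V42/IV

The pitches Gb-Bb-Db-Fb form a dominant seventh chord rooted on Gb.
Gb is not a diatonic chord root with this quality in Gb major, but it lies a perfect fifth above Cb (IV), so the chord functions as an applied dominant of IV.
With Fb in the bass the chord is in third inversion, so the figured bass is 42.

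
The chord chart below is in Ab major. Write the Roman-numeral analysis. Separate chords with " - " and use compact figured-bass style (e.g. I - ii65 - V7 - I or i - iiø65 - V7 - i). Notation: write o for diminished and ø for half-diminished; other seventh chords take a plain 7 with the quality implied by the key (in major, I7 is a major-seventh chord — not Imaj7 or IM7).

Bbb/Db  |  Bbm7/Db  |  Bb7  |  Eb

bII6 - ii65 - V7/V - V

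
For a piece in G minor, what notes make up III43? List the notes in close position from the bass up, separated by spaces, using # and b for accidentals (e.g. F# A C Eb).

F A Bb D

The numeral's case and figure indicate a major seventh chord. In G minor its root, the third degree, is Bb.
That chord is spelled Bb-D-F-A.
The figured bass 43 indicates second inversion, placing the fifth (F) in the bass: F-A-Bb-D.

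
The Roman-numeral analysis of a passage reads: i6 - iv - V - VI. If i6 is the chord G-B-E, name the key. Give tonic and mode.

The chord Em/G is a minor triad rooted on E; its label is i6.
If E is scale degree 1 and the mode makes that degree carry a minor triad, the tonic is E and the mode is minor.

E minor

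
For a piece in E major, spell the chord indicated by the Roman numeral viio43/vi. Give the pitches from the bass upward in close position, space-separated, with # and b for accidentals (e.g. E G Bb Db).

viio43/vi is a secondary leading-tone chord. The target vi is C# in E major; the applied chord is rooted a semitone below, on B#.
Building a fully diminished seventh chord on B# gives B#-D#-F#-A.
The figured bass 43 indicates second inversion, placing the fifth (F#) in the bass: F#-A-B#-D#.

F# A B# D#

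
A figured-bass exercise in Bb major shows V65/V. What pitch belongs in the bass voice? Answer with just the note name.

The applied chord V65/V is rooted on C: C-E-G-Bb.
The figure 65 means first inversion — the third is in the bass.

E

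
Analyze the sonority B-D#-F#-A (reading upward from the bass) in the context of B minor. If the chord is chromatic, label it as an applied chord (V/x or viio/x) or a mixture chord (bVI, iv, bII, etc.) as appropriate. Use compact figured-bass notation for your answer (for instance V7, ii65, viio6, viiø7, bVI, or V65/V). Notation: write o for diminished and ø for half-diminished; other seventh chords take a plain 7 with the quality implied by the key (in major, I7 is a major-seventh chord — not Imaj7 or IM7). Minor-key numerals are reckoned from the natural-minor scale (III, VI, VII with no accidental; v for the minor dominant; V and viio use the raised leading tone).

V7/iv

Stacked in thirds the chord is B-D#-F#-A: a dominant seventh chord on B.
B is not a diatonic chord root with this quality in B minor, but it lies a perfect fifth above E (iv), so the chord functions as an applied dominant of iv.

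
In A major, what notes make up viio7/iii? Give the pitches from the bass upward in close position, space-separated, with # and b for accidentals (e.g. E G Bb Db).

The slash marks an applied leading-tone chord: viio of iii. In A major, iii is C#, so the leading tone to it is B#, a half step below.
Building a fully diminished seventh chord on B# gives B#-D#-F#-A.

B# D# F# A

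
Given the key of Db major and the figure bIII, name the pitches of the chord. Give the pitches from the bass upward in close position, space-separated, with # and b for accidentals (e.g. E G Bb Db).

Fb Ab Cb

bIII is a major triad on the lowered third degree, borrowed from the parallel minor. In Db major that root is Fb.
So the chord is Fb-Ab-Cb.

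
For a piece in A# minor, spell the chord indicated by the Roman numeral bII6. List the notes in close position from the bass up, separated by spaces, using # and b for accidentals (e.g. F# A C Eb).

bII6 is the Neapolitan sixth — a major triad on the lowered second degree, here in its customary first inversion. In A# minor that root is B.
So the chord is B-D#-F#.
The figured bass 6 indicates first inversion, placing the third (D#) in the bass: D#-F#-B.

D# F# B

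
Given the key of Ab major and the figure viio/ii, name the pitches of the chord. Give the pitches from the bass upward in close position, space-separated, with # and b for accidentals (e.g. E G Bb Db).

viio/ii is a secondary leading-tone chord. The target ii is Bb in Ab major; the applied chord is rooted a semitone below, on A.
Building a diminished triad on A gives A-C-Eb.

A C Eb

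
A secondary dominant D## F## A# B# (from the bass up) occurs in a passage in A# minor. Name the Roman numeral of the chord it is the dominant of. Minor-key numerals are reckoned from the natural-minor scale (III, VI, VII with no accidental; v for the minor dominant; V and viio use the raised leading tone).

V

The chord is a dominant seventh chord on B#.
A dominant resolves down a perfect fifth: B# → E#. In A# minor, E# is scale degree 5, i.e. V.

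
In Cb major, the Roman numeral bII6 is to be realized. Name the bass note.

Fb

bII in Cb major has root Dbb; the chord is Dbb-Fb-Abb.
The figure 6 means first inversion — the third is in the bass.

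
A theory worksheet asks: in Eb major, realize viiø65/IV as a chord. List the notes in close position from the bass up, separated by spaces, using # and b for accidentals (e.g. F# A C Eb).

viiø65/IV is a secondary leading-tone chord. The target IV is Ab in Eb major; the applied chord is rooted a semitone below, on G.
Building a half-diminished seventh chord on G gives G-Bb-Db-F.
The figured bass 65 indicates first inversion, placing the third (Bb) in the bass: Bb-Db-F-G.

Bb Db F G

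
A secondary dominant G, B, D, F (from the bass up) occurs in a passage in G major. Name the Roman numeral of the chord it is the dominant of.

IV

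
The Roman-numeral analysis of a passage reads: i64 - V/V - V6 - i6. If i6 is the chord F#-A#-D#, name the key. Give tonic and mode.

D# minor

The anchor chord is a minor triad on D#, labeled i6.
If D# is scale degree 1 and the mode makes that degree carry a minor triad, the tonic is D# and the mode is minor.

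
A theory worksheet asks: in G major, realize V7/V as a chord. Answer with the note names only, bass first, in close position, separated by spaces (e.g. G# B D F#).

A C# E G

The slash means an applied dominant: we want the dominant of V. In G major, V is D major, and its dominant is built on A.
Building a dominant seventh chord on A gives A-C#-E-G.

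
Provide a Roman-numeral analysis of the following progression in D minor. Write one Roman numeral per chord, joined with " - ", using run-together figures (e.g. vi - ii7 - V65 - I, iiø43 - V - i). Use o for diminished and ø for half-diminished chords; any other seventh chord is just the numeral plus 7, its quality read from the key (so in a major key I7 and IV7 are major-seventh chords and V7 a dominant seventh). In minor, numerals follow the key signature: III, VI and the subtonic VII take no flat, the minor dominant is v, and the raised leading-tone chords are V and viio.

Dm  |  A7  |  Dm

i - V7 - i

Dm: root D is the tonic; minor triad there is i.
A7: dominant seventh chord on A = scale degree 5 → V7.
Dm: minor triad on D = scale degree 1 → i.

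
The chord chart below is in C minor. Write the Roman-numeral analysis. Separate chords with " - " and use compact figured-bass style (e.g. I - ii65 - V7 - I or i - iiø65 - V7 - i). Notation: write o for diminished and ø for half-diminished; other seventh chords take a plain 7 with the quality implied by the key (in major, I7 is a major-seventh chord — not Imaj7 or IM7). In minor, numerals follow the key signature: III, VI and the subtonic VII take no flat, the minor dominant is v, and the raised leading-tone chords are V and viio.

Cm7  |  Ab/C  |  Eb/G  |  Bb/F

i7 - VI6 - III6 - VII64

Cm7: root C is the tonic; minor seventh chord there is i7.
Ab/C: root Ab is the submediant; major triad there is VI6.
Eb/G: root Eb is the mediant; major triad there is III6.
Bb/F: major triad on Bb = scale degree 7 → VII64.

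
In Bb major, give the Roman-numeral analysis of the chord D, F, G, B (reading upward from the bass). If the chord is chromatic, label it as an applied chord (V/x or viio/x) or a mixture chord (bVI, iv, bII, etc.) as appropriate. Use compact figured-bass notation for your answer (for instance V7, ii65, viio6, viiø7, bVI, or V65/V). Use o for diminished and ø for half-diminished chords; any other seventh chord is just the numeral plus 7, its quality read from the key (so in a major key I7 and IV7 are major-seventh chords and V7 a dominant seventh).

Stacked in thirds the chord is G-B-D-F: a dominant seventh chord on G.
G is not a diatonic chord root with this quality in Bb major, but it lies a perfect fifth above C (ii), so the chord functions as an applied dominant of ii.
With D in the bass the chord is in second inversion, so the figured bass is 43.

V43/ii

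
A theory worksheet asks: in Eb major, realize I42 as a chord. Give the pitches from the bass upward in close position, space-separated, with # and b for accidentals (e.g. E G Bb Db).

In Eb major, the first degree is Eb, and the diatonic chord built there is a major seventh chord.
Stacking thirds from Eb gives Eb-G-Bb-D.
With the 42 figure the chord is in third inversion; from the bass D upward in close position it reads D-Eb-G-Bb.

D Eb G Bb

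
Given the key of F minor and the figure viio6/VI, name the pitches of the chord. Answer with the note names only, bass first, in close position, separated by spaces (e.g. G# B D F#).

viio6/VI is a secondary leading-tone chord. The target VI is Db in F minor; the applied chord is rooted a semitone below, on C.
Building a diminished triad on C gives C-Eb-Gb.
With the 6 figure the chord is in first inversion; from the bass Eb upward in close position it reads Eb-Gb-C.

Eb Gb C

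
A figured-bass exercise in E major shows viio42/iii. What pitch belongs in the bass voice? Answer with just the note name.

The applied chord viio42/iii is rooted on F##: F##-A#-C#-E.
The figure 42 means third inversion — the seventh is in the bass.

E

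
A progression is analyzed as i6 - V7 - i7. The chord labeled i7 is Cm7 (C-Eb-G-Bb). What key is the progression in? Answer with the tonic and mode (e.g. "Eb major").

C minor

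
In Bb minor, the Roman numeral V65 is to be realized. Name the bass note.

V in Bb minor has root F; the chord is F-A-C-Eb.
The figure 65 means first inversion — the third is in the bass.

A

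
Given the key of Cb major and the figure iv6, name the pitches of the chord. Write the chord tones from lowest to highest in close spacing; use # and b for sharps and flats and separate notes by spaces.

Abb Cb Fb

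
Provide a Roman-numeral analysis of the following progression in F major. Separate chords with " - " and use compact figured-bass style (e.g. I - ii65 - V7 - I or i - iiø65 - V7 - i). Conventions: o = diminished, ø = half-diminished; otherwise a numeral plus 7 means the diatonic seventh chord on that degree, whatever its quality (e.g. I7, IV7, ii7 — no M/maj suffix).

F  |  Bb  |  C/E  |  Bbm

I - IV - V6 - iv

F has root F, degree 1 in F major, so I.
Bb has root Bb, degree 4 in F major, so IV.
C/E: root C is the dominant; major triad there is V6.
Bbm: minor triad on Bb — chromatic; iv (borrowed from the parallel minor).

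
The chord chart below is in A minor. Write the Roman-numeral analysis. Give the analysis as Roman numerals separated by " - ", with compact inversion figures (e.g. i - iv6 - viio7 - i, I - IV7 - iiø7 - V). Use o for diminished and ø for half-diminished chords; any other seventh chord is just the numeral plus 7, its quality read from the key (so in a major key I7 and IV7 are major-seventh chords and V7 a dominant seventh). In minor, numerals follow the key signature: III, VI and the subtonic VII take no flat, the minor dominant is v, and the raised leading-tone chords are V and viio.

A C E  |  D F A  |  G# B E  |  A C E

A-C-E: root A is the tonic; minor triad there is i.
D-F-A: root D is the subdominant; minor triad there is iv.
G#-B-E: major triad on E = scale degree 5 → V6.
A-C-E has root A, degree 1 in A minor, so i.

i - iv - V6 - i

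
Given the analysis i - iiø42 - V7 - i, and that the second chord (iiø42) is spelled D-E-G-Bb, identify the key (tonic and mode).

D minor

The chord Em7b5/D is a half-diminished seventh chord rooted on E; its label is iiø42.
If E is scale degree 2 and the mode makes that degree carry a half-diminished seventh chord, the tonic is D and the mode is minor.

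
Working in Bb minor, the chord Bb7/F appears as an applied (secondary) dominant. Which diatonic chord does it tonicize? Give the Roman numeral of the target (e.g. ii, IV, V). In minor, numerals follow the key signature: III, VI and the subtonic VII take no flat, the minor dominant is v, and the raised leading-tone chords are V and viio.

iv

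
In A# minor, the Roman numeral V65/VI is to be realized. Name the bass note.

The applied chord V65/VI is rooted on C#: C#-E#-G#-B.
The figure 65 means first inversion — the third is in the bass.

E#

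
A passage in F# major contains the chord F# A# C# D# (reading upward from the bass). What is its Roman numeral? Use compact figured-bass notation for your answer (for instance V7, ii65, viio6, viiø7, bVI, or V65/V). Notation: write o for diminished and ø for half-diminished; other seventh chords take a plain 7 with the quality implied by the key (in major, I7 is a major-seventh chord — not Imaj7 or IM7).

vi65

Stacked in thirds the chord is D#-F#-A#-C#: a minor seventh chord on D#.
In F# major, D# is the submediant; the diatonic minor seventh chord there is vi7.
With F# in the bass the chord is in first inversion, so the figured bass is 65.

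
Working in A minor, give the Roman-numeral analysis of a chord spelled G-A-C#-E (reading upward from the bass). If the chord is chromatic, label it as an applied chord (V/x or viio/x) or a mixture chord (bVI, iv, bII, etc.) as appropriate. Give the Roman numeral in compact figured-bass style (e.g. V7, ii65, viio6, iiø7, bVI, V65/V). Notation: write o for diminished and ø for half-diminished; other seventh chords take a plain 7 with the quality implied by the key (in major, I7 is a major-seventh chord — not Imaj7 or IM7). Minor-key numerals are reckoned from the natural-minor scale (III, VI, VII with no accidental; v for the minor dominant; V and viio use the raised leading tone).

Stacked in thirds the chord is A-C#-E-G: a dominant seventh chord on A.
A is not a diatonic chord root with this quality in A minor, but it lies a perfect fifth above D (iv), so the chord functions as an applied dominant of iv.
With G in the bass the chord is in third inversion, so the figured bass is 42.

V42/iv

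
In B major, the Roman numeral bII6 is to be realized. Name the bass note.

bII in B major has root C; the chord is C-E-G.
The figure 6 means first inversion — the third is in the bass.

E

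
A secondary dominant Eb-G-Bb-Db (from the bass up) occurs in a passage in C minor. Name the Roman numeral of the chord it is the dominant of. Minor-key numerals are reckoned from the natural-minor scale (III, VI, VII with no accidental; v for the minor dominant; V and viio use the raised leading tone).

VI

The chord is a dominant seventh chord on Eb.
A dominant resolves down a perfect fifth: Eb → Ab. In C minor, Ab is scale degree 6, i.e. VI.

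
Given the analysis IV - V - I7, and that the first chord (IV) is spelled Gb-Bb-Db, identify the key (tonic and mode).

Db major

IV is given as Gb-Bb-Db — a major triad with root Gb.
If Gb is scale degree 4 and the mode makes that degree carry a major triad, the tonic is Db and the mode is major.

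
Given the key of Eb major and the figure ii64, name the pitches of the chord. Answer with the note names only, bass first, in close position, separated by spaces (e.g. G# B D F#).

In Eb major, the supertonic is F, and the diatonic chord built there is a minor triad.
Stacking thirds from F gives F-Ab-C.
With the 64 figure the chord is in second inversion; from the bass C upward in close position it reads C-F-Ab.

C F Ab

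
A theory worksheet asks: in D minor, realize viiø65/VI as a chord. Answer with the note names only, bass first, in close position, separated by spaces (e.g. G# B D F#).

C Eb G A

viiø65/VI is a secondary leading-tone chord. The target VI is Bb in D minor; the applied chord is rooted a semitone below, on A.
Building a half-diminished seventh chord on A gives A-C-Eb-G.
The figured bass 65 indicates first inversion, placing the third (C) in the bass: C-Eb-G-A.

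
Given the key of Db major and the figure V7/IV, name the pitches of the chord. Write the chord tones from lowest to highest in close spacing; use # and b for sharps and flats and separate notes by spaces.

Db F Ab Cb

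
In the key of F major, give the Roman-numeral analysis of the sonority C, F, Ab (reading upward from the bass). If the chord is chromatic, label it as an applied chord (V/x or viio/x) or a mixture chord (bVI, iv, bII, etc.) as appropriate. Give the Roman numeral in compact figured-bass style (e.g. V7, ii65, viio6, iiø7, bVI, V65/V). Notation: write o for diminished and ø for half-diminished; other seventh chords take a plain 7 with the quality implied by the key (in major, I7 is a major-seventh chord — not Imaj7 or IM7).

i64

The pitches F-Ab-C form a minor triad rooted on F.
F is the first degree of F major. This is the minor tonic, borrowed from the parallel minor.
With C in the bass the chord is in second inversion, so the figured bass is 64.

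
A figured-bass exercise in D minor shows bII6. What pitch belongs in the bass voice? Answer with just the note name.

bII in D minor has root Eb; the chord is Eb-G-Bb.
The figure 6 means first inversion — the third is in the bass.

G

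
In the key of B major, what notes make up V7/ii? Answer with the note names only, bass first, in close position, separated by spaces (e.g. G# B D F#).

G# B# D# F#

V7/ii is a secondary dominant — the dominant seventh of ii. ii in B major is C#, so the applied chord's root is G#, a perfect fifth above.
Building a dominant seventh chord on G# gives G#-B#-D#-F#.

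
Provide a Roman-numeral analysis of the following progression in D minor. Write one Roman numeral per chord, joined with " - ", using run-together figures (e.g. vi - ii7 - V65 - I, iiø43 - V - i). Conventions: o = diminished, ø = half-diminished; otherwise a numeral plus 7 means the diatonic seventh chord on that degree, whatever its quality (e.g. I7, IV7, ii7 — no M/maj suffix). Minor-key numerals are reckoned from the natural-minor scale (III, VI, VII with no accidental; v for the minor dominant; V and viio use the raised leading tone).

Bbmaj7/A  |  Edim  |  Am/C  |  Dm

VI42 - iio - v6 - i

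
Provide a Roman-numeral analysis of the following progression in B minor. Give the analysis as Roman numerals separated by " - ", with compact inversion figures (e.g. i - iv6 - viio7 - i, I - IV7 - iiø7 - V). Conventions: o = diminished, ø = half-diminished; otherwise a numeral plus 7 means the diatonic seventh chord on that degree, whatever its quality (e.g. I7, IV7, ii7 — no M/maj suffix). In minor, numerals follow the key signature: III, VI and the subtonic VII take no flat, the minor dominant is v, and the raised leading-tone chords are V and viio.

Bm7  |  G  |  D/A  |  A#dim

Bm7 has root B, degree 1 in B minor, so i7.
G: root G is the submediant; major triad there is VI.
D/A has root D, degree 3 in B minor, so III64.
A#dim has root A#, degree 7 in B minor, so viio.

i7 - VI - III64 - viio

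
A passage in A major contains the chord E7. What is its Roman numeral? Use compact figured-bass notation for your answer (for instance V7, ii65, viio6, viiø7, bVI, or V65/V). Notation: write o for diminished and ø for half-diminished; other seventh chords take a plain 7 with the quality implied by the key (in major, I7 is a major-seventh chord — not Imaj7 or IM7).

V7

The pitches E-G#-B-D form a dominant seventh chord rooted on E.
In A major, E is the dominant; the diatonic dominant seventh chord there is V7.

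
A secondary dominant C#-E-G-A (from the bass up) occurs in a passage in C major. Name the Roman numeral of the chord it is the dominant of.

ii

The chord is a dominant seventh chord on A.
A dominant resolves down a perfect fifth: A → D. In C major, D is scale degree 2, i.e. ii.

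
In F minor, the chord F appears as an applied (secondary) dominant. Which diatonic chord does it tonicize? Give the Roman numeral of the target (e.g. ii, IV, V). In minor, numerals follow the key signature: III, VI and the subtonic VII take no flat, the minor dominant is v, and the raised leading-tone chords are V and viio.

iv

The chord is a major triad on F.
A dominant resolves down a perfect fifth: F → Bb. In F minor, Bb is scale degree 4, i.e. iv.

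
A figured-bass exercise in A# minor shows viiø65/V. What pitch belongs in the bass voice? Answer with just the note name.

F##

The applied chord viiø65/V is rooted on D##: D##-F##-A#-C##.
The figure 65 means first inversion — the third is in the bass.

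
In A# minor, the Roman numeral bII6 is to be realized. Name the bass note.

D#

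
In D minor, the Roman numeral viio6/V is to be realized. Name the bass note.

The applied chord viio6/V is rooted on G#: G#-B-D.
The figure 6 means first inversion — the third is in the bass.

B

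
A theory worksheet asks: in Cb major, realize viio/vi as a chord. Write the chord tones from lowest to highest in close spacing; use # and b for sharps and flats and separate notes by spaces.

The slash marks an applied leading-tone chord: viio of vi. In Cb major, vi is Ab, so the leading tone to it is G, a half step below.
Building a diminished triad on G gives G-Bb-Db.

G Bb Db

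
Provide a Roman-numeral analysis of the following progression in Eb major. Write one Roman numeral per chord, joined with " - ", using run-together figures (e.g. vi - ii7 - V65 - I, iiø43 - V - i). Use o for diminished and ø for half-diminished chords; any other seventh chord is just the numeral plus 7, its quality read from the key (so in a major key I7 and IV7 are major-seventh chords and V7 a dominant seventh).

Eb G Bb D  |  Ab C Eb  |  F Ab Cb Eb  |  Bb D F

I7 - IV - iiø7 - V

Eb-G-Bb-D has root Eb, degree 1 in Eb major, so I7.
Ab-C-Eb has root Ab, degree 4 in Eb major, so IV.
F-Ab-Cb-Eb: half-diminished seventh chord on F — chromatic; iiø7 (borrowed from the parallel minor).
Bb-D-F has root Bb, degree 5 in Eb major, so V.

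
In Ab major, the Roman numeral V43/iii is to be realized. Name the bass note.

D

The applied chord V43/iii is rooted on G: G-B-D-F.
The figure 43 means second inversion — the fifth is in the bass.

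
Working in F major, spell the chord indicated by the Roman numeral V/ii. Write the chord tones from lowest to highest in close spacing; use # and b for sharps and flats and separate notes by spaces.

The slash means an applied dominant: we want the dominant of ii. In F major, ii is G minor, and its dominant is built on D.
Building a major triad on D gives D-F#-A.

D F# A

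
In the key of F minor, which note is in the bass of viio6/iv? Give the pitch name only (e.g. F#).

C

The applied chord viio6/iv is rooted on A: A-C-Eb.
The figure 6 means first inversion — the third is in the bass.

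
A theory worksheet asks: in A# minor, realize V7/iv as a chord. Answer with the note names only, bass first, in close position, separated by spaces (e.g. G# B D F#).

A# C## E# G#

V7/iv is a secondary dominant — the dominant seventh of iv. iv in A# minor is D#, so the applied chord's root is A#, a perfect fifth above.
Building a dominant seventh chord on A# gives A#-C##-E#-G#.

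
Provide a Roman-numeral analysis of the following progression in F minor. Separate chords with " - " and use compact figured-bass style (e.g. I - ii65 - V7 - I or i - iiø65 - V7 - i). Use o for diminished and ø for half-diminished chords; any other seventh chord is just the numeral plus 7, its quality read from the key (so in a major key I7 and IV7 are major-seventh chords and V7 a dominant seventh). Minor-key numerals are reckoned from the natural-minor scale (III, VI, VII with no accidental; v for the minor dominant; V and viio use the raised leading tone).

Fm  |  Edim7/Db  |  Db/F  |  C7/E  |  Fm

i - viio42 - VI6 - V65 - i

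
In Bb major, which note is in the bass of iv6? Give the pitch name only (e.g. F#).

Gb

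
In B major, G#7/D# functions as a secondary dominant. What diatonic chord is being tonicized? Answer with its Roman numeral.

ii

The chord is a dominant seventh chord on G#.
A dominant resolves down a perfect fifth: G# → C#. In B major, C# is scale degree 2, i.e. ii.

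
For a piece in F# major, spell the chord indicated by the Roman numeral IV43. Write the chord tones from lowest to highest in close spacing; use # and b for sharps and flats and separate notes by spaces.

The numeral's case and figure indicate a major seventh chord. In F# major its root, scale degree 4, is B.
That chord is spelled B-D#-F#-A#.
The figured bass 43 indicates second inversion, placing the fifth (F#) in the bass: F#-A#-B-D#.

F# A# B D#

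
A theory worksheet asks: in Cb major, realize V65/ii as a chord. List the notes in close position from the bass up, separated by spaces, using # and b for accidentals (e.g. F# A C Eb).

C Eb Gb Ab

The slash means an applied dominant: we want the dominant of ii. In Cb major, ii is Db minor, and its dominant is built on Ab.
Building a dominant seventh chord on Ab gives Ab-C-Eb-Gb.
With the 65 figure the chord is in first inversion; from the bass C upward in close position it reads C-Eb-Gb-Ab.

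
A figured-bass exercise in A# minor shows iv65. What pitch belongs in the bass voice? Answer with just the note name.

iv in A# minor has root D#; the chord is D#-F#-A#-C#.
The figure 65 means first inversion — the third is in the bass.

F#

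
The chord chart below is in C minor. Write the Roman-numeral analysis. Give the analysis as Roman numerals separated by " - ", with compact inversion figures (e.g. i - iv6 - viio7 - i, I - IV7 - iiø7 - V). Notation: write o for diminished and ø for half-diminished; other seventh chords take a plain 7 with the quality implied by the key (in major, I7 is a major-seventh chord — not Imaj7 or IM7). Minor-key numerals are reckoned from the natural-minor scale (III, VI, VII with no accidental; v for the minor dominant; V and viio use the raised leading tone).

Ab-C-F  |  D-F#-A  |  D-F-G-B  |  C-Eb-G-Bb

Ab-C-F has root F, degree 4 in C minor, so iv6.
D-F#-A is the secondary dominant of V (major triad on D): V/V.
D-F-G-B: root G is the dominant; dominant seventh chord there is V43.
C-Eb-G-Bb: minor seventh chord on C = scale degree 1 → i7.

iv6 - V/V - V43 - i7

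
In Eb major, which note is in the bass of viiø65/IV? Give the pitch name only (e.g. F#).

The applied chord viiø65/IV is rooted on G: G-Bb-Db-F.
The figure 65 means first inversion — the third is in the bass.

Bb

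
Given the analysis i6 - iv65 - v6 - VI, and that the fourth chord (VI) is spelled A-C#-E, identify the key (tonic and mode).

The chord A is a major triad rooted on A; its label is VI.
Counting down 5 scale steps from A places the tonic on C#; a major triad on degree 6 is diatonic only in minor.

C# minor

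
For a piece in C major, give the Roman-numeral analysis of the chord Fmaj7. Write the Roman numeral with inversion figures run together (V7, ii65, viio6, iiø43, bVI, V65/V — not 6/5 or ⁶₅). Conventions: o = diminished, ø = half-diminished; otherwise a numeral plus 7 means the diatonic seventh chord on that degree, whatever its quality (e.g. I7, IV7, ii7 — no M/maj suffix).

The pitches F-A-C-E form a major seventh chord rooted on F.
In C major, F is the subdominant; the diatonic major seventh chord there is IV7.

IV7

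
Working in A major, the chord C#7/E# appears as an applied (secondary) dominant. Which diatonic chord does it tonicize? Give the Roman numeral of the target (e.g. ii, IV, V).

The chord is a dominant seventh chord on C#.
A dominant resolves down a perfect fifth: C# → F#. In A major, F# is scale degree 6, i.e. vi.

vi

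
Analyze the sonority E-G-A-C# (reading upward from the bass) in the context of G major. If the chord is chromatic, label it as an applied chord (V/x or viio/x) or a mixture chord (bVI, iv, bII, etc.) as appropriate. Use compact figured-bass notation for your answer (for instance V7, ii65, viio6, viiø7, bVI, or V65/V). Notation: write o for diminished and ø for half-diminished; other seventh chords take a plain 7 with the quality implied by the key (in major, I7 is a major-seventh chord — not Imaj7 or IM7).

V43/V

Stacked in thirds the chord is A-C#-E-G: a dominant seventh chord on A.
A is not a diatonic chord root with this quality in G major, but it lies a perfect fifth above D (V), so the chord functions as an applied dominant of V.
With E in the bass the chord is in second inversion, so the figured bass is 43.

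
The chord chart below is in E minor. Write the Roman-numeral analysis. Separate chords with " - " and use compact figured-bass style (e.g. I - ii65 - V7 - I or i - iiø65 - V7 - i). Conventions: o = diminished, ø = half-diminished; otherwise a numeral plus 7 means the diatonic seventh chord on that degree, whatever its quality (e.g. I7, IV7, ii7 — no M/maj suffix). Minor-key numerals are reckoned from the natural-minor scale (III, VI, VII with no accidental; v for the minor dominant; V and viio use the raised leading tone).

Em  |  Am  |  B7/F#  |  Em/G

i - iv - V43 - i6

Em: root E is the tonic; minor triad there is i.
Am: minor triad on A = scale degree 4 → iv.
B7/F#: dominant seventh chord on B = scale degree 5 → V43.
Em/G: root E is the tonic; minor triad there is i6.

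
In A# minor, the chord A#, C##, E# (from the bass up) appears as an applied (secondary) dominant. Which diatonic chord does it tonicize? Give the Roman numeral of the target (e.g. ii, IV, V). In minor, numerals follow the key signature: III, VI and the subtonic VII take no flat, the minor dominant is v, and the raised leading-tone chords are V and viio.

iv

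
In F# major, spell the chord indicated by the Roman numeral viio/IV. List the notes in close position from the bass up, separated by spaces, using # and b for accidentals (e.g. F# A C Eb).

A# C# E

The slash marks an applied leading-tone chord: viio of IV. In F# major, IV is B, so the leading tone to it is A#, a half step below.
Building a diminished triad on A# gives A#-C#-E.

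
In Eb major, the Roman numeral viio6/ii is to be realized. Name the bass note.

G

The applied chord viio6/ii is rooted on E: E-G-Bb.
The figure 6 means first inversion — the third is in the bass.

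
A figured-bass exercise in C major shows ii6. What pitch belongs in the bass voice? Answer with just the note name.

F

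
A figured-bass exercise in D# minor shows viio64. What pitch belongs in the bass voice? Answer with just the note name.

G#

viio in D# minor has root C##; the chord is C##-E#-G#.
The figure 64 means second inversion — the fifth is in the bass.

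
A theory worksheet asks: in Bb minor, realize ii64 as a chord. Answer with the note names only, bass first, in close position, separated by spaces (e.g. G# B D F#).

G C Eb

Scale degree 2 in Bb minor is C; here the chord built on it is altered to a minor triad. ii64 is the minor supertonic, borrowed from the parallel major (the Dorian ii).
So the chord is C-Eb-G, a minor triad.
The figured bass 64 indicates second inversion, placing the fifth (G) in the bass: G-C-Eb.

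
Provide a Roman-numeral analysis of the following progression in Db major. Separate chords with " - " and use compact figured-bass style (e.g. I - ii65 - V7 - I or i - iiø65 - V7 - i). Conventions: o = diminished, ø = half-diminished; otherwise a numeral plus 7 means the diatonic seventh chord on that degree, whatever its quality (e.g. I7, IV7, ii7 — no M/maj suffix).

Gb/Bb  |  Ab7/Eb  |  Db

IV6 - V43 - I

Gb/Bb: root Gb is the subdominant; major triad there is IV6.
Ab7/Eb: root Ab is the dominant; dominant seventh chord there is V43.
Db: root Db is the tonic; major triad there is I.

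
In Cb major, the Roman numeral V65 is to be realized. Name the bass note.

V in Cb major has root Gb; the chord is Gb-Bb-Db-Fb.
The figure 65 means first inversion — the third is in the bass.

Bb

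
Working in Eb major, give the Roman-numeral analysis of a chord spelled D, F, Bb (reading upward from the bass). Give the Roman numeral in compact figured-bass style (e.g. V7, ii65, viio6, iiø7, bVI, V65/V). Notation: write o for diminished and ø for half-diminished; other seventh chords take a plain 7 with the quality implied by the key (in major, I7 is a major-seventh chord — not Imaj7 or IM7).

V6

The pitches Bb-D-F form a major triad rooted on Bb.
Bb is scale degree 5 in Eb major, and a major triad on that degree is written V.
With D in the bass the chord is in first inversion, so the figured bass is 6.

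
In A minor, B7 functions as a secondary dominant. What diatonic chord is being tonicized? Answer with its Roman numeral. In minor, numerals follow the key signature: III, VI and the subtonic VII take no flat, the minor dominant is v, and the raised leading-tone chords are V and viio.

V

The chord is a dominant seventh chord on B.
A dominant resolves down a perfect fifth: B → E. In A minor, E is scale degree 5, i.e. V.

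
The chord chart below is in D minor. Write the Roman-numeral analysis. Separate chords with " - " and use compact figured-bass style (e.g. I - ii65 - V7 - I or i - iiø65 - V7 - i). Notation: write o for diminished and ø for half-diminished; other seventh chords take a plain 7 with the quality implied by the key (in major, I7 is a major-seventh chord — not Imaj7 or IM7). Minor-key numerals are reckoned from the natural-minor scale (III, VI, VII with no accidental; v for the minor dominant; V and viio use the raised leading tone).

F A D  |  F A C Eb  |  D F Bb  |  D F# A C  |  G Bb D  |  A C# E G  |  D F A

F-A-D: minor triad on D = scale degree 1 → i6.
F-A-C-Eb: a dominant seventh chord on F, the applied dominant of VI → V7/VI.
D-F-Bb: root Bb is the submediant; major triad there is VI6.
D-F#-A-C: chromatic; D is V of iv, so V7/iv.
G-Bb-D: minor triad on G = scale degree 4 → iv.
A-C#-E-G: dominant seventh chord on A = scale degree 5 → V7.
D-F-A: minor triad on D = scale degree 1 → i.

i6 - V7/VI - VI6 - V7/iv - iv - V7 - i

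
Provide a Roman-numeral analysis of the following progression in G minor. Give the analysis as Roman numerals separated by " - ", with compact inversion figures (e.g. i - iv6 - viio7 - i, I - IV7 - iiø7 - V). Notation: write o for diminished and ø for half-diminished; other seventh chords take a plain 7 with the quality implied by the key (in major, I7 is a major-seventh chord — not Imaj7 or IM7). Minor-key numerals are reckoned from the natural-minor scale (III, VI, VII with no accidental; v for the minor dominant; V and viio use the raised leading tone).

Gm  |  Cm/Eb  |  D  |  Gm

Gm: root G is the tonic; minor triad there is i.
Cm/Eb: root C is the subdominant; minor triad there is iv6.
D has root D, degree 5 in G minor, so V.
Gm has root G, degree 1 in G minor, so i.

i - iv6 - V - i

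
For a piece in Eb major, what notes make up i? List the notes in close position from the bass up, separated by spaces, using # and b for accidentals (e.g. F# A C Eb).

Eb Gb Bb

Scale degree 1 in Eb major is Eb; here the chord built on it is altered to a minor triad. i is the minor tonic, borrowed from the parallel minor.
So the chord is Eb-Gb-Bb, a minor triad.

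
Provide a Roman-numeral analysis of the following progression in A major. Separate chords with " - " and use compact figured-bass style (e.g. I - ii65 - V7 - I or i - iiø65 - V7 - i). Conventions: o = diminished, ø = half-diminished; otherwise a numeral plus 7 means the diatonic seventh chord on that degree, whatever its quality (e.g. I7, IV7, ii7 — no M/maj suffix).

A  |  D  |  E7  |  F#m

I - IV - V7 - vi

A: root A is the tonic; major triad there is I.
D: root D is the subdominant; major triad there is IV.
E7 has root E, degree 5 in A major, so V7.
F#m: minor triad on F# = scale degree 6 → vi.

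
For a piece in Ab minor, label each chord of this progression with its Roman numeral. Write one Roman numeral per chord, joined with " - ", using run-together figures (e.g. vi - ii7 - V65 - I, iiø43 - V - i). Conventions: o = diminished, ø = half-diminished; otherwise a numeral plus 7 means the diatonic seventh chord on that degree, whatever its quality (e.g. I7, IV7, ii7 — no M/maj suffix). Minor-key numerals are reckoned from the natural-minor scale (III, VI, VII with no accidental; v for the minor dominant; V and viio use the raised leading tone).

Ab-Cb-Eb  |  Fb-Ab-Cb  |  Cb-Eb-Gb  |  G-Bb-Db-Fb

Ab-Cb-Eb has root Ab, degree 1 in Ab minor, so i.
Fb-Ab-Cb: major triad on Fb = scale degree 6 → VI.
Cb-Eb-Gb: root Cb is the mediant; major triad there is III.
G-Bb-Db-Fb: fully diminished seventh chord on G = scale degree 7 → viio7.

i - VI - III - viio7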